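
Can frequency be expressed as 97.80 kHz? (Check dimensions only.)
Yes

frequency has SI base units: 1 / s
kHz reduces to the same SI base units, so it is a valid unit for frequency.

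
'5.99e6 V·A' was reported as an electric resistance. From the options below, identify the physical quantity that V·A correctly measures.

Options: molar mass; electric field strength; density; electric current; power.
power

electric resistance should have units dimensionally equivalent to kg * m^2 / (A^2 * s^3) (e.g. Ω).
The given unit 'V·A' reduces to kg * m^2 / s^3. Of the listed options, that is the dimensionality of power.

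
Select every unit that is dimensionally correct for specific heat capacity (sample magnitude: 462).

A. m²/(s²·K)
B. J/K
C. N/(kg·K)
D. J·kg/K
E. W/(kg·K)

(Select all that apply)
A

specific heat capacity has SI base units: m^2 / (s^2 * K)

Checking each option against m^2 / (s^2 * K):
  A. m²/(s²·K): ✓ matches
  B. J/K: ✗ does not match
  C. N/(kg·K): ✗ does not match
  D. J·kg/K: ✗ does not match
  E. W/(kg·K): ✗ does not match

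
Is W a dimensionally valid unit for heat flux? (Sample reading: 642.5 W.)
No

heat flux has SI base units: kg / s^3
W does NOT reduce to kg / s^3; a valid unit for heat flux would be e.g. W/m².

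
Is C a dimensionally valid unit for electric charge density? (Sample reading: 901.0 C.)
No

electric charge density has SI base units: A * s / m^3
C does NOT reduce to A * s / m^3; a valid unit for electric charge density would be e.g. C/m³.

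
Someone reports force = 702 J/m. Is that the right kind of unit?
Yes

force has SI base units: kg * m / s^2
J/m reduces to the same SI base units, so it is a valid unit for force.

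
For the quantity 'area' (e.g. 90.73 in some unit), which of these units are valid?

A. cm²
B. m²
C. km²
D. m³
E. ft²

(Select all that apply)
A, B, C, E

area has SI base units: m^2

Checking each option against m^2:
  A. cm²: ✓ matches
  B. m²: ✓ matches
  C. km²: ✓ matches
  D. m³: ✗ does not match
  E. ft²: ✓ matches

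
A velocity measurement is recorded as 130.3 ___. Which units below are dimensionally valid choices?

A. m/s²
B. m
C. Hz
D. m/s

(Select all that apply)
D

velocity has SI base units: m / s

Checking each option against m / s:
  A. m/s²: ✗ does not match
  B. m: ✗ does not match
  C. Hz: ✗ does not match
  D. m/s: ✓ matches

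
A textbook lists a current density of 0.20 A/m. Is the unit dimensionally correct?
No

current density has SI base units: A / m^2
A/m does NOT reduce to A / m^2; a valid unit for current density would be e.g. A/m².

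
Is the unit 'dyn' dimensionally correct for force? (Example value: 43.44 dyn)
Yes

force has SI base units: kg * m / s^2
dyn reduces to the same SI base units, so it is a valid unit for force.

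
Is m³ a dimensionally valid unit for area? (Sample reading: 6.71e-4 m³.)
No

area has SI base units: m^2
m³ does NOT reduce to m^2; a valid unit for area would be e.g. m².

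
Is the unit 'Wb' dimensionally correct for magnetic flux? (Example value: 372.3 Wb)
Yes

magnetic flux has SI base units: kg * m^2 / (A * s^2)
Wb reduces to the same SI base units, so it is a valid unit for magnetic flux.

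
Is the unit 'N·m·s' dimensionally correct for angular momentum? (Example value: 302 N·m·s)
Yes

angular momentum has SI base units: kg * m^2 / s
N·m·s reduces to the same SI base units, so it is a valid unit for angular momentum.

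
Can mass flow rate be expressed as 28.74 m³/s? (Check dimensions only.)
No

mass flow rate has SI base units: kg / s
m³/s does NOT reduce to kg / s; a valid unit for mass flow rate would be e.g. kg/s.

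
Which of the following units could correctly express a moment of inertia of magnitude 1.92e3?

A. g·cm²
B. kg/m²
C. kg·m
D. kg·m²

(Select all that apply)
A, D

moment of inertia has SI base units: kg * m^2

Checking each option against kg * m^2:
  A. g·cm²: ✓ matches
  B. kg/m²: ✗ does not match
  C. kg·m: ✗ does not match
  D. kg·m²: ✓ matches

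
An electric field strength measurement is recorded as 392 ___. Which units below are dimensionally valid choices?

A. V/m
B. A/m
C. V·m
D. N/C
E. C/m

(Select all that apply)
A, D

electric field strength has SI base units: kg * m / (A * s^3)

Checking each option against kg * m / (A * s^3):
  A. V/m: ✓ matches
  B. A/m: ✗ does not match
  C. V·m: ✗ does not match
  D. N/C: ✓ matches
  E. C/m: ✗ does not match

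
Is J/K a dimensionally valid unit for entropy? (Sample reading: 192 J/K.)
Yes

entropy has SI base units: kg * m^2 / (s^2 * K)
J/K reduces to the same SI base units, so it is a valid unit for entropy.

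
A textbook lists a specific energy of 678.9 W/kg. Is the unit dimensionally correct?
No

specific energy has SI base units: m^2 / s^2
W/kg does NOT reduce to m^2 / s^2; a valid unit for specific energy would be e.g. J/kg.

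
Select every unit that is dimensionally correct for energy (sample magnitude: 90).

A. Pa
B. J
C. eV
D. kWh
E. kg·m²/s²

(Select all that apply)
B, C, D, E

energy has SI base units: kg * m^2 / s^2

Checking each option against kg * m^2 / s^2:
  A. Pa: ✗ does not match
  B. J: ✓ matches
  C. eV: ✓ matches
  D. kWh: ✓ matches
  E. kg·m²/s²: ✓ matches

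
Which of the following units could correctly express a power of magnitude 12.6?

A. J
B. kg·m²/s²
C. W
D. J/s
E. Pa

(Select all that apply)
C, D

power has SI base units: kg * m^2 / s^3

Checking each option against kg * m^2 / s^3:
  A. J: ✗ does not match
  B. kg·m²/s²: ✗ does not match
  C. W: ✓ matches
  D. J/s: ✓ matches
  E. Pa: ✗ does not match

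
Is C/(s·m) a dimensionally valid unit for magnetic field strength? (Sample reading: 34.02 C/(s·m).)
Yes

magnetic field strength has SI base units: A / m
C/(s·m) reduces to the same SI base units, so it is a valid unit for magnetic field strength.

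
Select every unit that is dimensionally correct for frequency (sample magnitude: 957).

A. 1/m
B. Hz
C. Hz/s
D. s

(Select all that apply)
B

frequency has SI base units: 1 / s

Checking each option against 1 / s:
  A. 1/m: ✗ does not match
  B. Hz: ✓ matches
  C. Hz/s: ✗ does not match
  D. s: ✗ does not match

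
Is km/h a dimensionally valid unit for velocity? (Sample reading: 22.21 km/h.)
Yes

velocity has SI base units: m / s
km/h reduces to the same SI base units, so it is a valid unit for velocity.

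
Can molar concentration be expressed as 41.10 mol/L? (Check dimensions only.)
Yes

molar concentration has SI base units: mol / m^3
mol/L reduces to the same SI base units, so it is a valid unit for molar concentration.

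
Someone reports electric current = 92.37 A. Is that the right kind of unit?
Yes

electric current has SI base units: A
A reduces to the same SI base units, so it is a valid unit for electric current.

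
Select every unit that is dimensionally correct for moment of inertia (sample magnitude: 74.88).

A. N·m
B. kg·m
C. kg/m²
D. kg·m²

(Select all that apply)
D

moment of inertia has SI base units: kg * m^2

Checking each option against kg * m^2:
  A. N·m: ✗ does not match
  B. kg·m: ✗ does not match
  C. kg/m²: ✗ does not match
  D. kg·m²: ✓ matches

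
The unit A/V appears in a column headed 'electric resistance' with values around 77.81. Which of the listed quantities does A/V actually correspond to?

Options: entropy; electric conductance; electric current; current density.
electric conductance

electric resistance should have units dimensionally equivalent to kg * m^2 / (A^2 * s^3) (e.g. Ω).
The given unit 'A/V' reduces to A^2 * s^3 / (kg * m^2). Of the listed options, that is the dimensionality of electric conductance.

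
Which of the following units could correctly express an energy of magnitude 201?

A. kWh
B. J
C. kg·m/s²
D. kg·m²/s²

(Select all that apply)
A, B, D

energy has SI base units: kg * m^2 / s^2

Checking each option against kg * m^2 / s^2:
  A. kWh: ✓ matches
  B. J: ✓ matches
  C. kg·m/s²: ✗ does not match
  D. kg·m²/s²: ✓ matches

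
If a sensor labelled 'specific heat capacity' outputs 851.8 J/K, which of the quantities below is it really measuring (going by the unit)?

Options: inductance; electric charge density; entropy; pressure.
entropy

specific heat capacity should have units dimensionally equivalent to m^2 / (s^2 * K) (e.g. J/(kg·K)).
The given unit 'J/K' reduces to kg * m^2 / (s^2 * K). Of the listed options, that is the dimensionality of entropy.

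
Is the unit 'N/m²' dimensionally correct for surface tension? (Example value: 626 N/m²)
No

surface tension has SI base units: kg / s^2
N/m² does NOT reduce to kg / s^2; a valid unit for surface tension would be e.g. N/m.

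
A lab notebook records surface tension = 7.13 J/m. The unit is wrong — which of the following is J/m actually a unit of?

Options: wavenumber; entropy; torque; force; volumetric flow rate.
force

surface tension should have units dimensionally equivalent to kg / s^2 (e.g. N/m).
The given unit 'J/m' reduces to kg * m / s^2. Of the listed options, that is the dimensionality of force.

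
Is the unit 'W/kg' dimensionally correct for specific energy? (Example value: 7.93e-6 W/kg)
No

specific energy has SI base units: m^2 / s^2
W/kg does NOT reduce to m^2 / s^2; a valid unit for specific energy would be e.g. J/kg.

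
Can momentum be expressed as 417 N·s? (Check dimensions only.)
Yes

momentum has SI base units: kg * m / s
N·s reduces to the same SI base units, so it is a valid unit for momentum.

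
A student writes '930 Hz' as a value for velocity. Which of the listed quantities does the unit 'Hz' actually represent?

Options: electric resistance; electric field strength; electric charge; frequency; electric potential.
frequency

velocity should have units dimensionally equivalent to m / s (e.g. m/s).
The given unit 'Hz' reduces to 1 / s. Of the listed options, that is the dimensionality of frequency.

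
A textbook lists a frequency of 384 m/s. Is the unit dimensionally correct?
No

frequency has SI base units: 1 / s
m/s does NOT reduce to 1 / s; a valid unit for frequency would be e.g. Hz.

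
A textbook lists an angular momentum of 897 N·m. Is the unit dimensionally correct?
No

angular momentum has SI base units: kg * m^2 / s
N·m does NOT reduce to kg * m^2 / s; a valid unit for angular momentum would be e.g. kg·m²/s.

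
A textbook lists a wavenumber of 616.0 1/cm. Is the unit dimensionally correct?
Yes

wavenumber has SI base units: 1 / m
1/cm reduces to the same SI base units, so it is a valid unit for wavenumber.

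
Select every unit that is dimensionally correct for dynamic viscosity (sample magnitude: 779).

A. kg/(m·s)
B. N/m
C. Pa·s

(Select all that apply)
A, C

dynamic viscosity has SI base units: kg / (m * s)

Checking each option against kg / (m * s):
  A. kg/(m·s): ✓ matches
  B. N/m: ✗ does not match
  C. Pa·s: ✓ matches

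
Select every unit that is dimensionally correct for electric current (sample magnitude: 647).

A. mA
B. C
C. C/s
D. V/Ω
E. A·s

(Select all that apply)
A, C, D

electric current has SI base units: A

Checking each option against A:
  A. mA: ✓ matches
  B. C: ✗ does not match
  C. C/s: ✓ matches
  D. V/Ω: ✓ matches
  E. A·s: ✗ does not match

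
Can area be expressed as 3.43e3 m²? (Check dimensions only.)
Yes

area has SI base units: m^2
m² reduces to the same SI base units, so it is a valid unit for area.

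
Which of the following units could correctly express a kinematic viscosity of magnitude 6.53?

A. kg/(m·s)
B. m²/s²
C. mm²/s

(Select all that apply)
C

kinematic viscosity has SI base units: m^2 / s

Checking each option against m^2 / s:
  A. kg/(m·s): ✗ does not match
  B. m²/s²: ✗ does not match
  C. mm²/s: ✓ matches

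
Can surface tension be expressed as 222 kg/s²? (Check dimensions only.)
Yes

surface tension has SI base units: kg / s^2
kg/s² reduces to the same SI base units, so it is a valid unit for surface tension.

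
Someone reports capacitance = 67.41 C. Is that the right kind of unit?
No

capacitance has SI base units: A^2 * s^4 / (kg * m^2)
C does NOT reduce to A^2 * s^4 / (kg * m^2); a valid unit for capacitance would be e.g. F.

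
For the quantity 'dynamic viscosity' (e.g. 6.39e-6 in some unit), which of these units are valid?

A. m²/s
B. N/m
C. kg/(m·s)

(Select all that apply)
C

dynamic viscosity has SI base units: kg / (m * s)

Checking each option against kg / (m * s):
  A. m²/s: ✗ does not match
  B. N/m: ✗ does not match
  C. kg/(m·s): ✓ matches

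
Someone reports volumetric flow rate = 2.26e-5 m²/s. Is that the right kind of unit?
No

volumetric flow rate has SI base units: m^3 / s
m²/s does NOT reduce to m^3 / s; a valid unit for volumetric flow rate would be e.g. m³/s.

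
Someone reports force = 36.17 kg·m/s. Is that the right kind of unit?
No

force has SI base units: kg * m / s^2
kg·m/s does NOT reduce to kg * m / s^2; a valid unit for force would be e.g. N.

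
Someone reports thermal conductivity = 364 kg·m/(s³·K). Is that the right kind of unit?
Yes

thermal conductivity has SI base units: kg * m / (s^3 * K)
kg·m/(s³·K) reduces to the same SI base units, so it is a valid unit for thermal conductivity.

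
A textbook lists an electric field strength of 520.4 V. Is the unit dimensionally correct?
No

electric field strength has SI base units: kg * m / (A * s^3)
V does NOT reduce to kg * m / (A * s^3); a valid unit for electric field strength would be e.g. V/m.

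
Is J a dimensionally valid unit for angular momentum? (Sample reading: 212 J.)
No

angular momentum has SI base units: kg * m^2 / s
J does NOT reduce to kg * m^2 / s; a valid unit for angular momentum would be e.g. kg·m²/s.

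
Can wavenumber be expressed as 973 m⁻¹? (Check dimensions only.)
Yes

wavenumber has SI base units: 1 / m
m⁻¹ reduces to the same SI base units, so it is a valid unit for wavenumber.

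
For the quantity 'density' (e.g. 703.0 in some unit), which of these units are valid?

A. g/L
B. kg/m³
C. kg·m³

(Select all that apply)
A, B

density has SI base units: kg / m^3

Checking each option against kg / m^3:
  A. g/L: ✓ matches
  B. kg/m³: ✓ matches
  C. kg·m³: ✗ does not match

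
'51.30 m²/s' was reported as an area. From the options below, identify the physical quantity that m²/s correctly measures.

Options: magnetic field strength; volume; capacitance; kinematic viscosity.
kinematic viscosity

area should have units dimensionally equivalent to m^2 (e.g. m²).
The given unit 'm²/s' reduces to m^2 / s. Of the listed options, that is the dimensionality of kinematic viscosity.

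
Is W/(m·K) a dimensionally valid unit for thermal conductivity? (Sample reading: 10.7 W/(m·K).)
Yes

thermal conductivity has SI base units: kg * m / (s^3 * K)
W/(m·K) reduces to the same SI base units, so it is a valid unit for thermal conductivity.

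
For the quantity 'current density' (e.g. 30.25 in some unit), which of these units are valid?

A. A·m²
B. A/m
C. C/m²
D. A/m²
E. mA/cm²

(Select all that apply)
D, E

current density has SI base units: A / m^2

Checking each option against A / m^2:
  A. A·m²: ✗ does not match
  B. A/m: ✗ does not match
  C. C/m²: ✗ does not match
  D. A/m²: ✓ matches
  E. mA/cm²: ✓ matches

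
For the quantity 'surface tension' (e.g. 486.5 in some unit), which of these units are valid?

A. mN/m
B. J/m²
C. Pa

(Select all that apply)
A, B

surface tension has SI base units: kg / s^2

Checking each option against kg / s^2:
  A. mN/m: ✓ matches
  B. J/m²: ✓ matches
  C. Pa: ✗ does not match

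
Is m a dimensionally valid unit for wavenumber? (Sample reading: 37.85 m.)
No

wavenumber has SI base units: 1 / m
m does NOT reduce to 1 / m; a valid unit for wavenumber would be e.g. 1/m.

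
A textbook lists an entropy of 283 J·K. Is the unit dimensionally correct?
No

entropy has SI base units: kg * m^2 / (s^2 * K)
J·K does NOT reduce to kg * m^2 / (s^2 * K); a valid unit for entropy would be e.g. J/K.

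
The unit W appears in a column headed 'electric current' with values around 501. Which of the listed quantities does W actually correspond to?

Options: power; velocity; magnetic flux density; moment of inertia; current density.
power

electric current should have units dimensionally equivalent to A (e.g. A).
The given unit 'W' reduces to kg * m^2 / s^3. Of the listed options, that is the dimensionality of power.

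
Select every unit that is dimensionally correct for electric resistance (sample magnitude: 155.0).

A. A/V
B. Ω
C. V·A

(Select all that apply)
B

electric resistance has SI base units: kg * m^2 / (A^2 * s^3)

Checking each option against kg * m^2 / (A^2 * s^3):
  A. A/V: ✗ does not match
  B. Ω: ✓ matches
  C. V·A: ✗ does not match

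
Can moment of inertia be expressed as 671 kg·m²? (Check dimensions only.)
Yes

moment of inertia has SI base units: kg * m^2
kg·m² reduces to the same SI base units, so it is a valid unit for moment of inertia.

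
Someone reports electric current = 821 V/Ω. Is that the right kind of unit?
Yes

electric current has SI base units: A
V/Ω reduces to the same SI base units, so it is a valid unit for electric current.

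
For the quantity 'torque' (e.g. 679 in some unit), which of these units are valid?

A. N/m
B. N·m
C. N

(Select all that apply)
B

torque has SI base units: kg * m^2 / s^2

Checking each option against kg * m^2 / s^2:
  A. N/m: ✗ does not match
  B. N·m: ✓ matches
  C. N: ✗ does not match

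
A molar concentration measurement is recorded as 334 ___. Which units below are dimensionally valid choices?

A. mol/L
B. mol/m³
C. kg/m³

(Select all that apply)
A, B

molar concentration has SI base units: mol / m^3

Checking each option against mol / m^3:
  A. mol/L: ✓ matches
  B. mol/m³: ✓ matches
  C. kg/m³: ✗ does not match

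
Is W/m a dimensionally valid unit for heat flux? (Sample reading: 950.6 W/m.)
No

heat flux has SI base units: kg / s^3
W/m does NOT reduce to kg / s^3; a valid unit for heat flux would be e.g. W/m².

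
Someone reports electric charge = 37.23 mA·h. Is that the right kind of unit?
Yes

electric charge has SI base units: A * s
mA·h reduces to the same SI base units, so it is a valid unit for electric charge.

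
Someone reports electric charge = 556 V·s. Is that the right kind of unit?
No

electric charge has SI base units: A * s
V·s does NOT reduce to A * s; a valid unit for electric charge would be e.g. C.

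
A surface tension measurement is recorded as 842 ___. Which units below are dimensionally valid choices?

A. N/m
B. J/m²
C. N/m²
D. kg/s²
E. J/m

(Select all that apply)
A, B, D

surface tension has SI base units: kg / s^2

Checking each option against kg / s^2:
  A. N/m: ✓ matches
  B. J/m²: ✓ matches
  C. N/m²: ✗ does not match
  D. kg/s²: ✓ matches
  E. J/m: ✗ does not match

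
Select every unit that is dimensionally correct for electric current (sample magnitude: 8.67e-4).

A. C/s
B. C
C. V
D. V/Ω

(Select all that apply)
A, D

electric current has SI base units: A

Checking each option against A:
  A. C/s: ✓ matches
  B. C: ✗ does not match
  C. V: ✗ does not match
  D. V/Ω: ✓ matches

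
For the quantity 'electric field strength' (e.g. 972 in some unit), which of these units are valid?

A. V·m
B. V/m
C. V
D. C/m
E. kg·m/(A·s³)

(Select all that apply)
B, E

electric field strength has SI base units: kg * m / (A * s^3)

Checking each option against kg * m / (A * s^3):
  A. V·m: ✗ does not match
  B. V/m: ✓ matches
  C. V: ✗ does not match
  D. C/m: ✗ does not match
  E. kg·m/(A·s³): ✓ matches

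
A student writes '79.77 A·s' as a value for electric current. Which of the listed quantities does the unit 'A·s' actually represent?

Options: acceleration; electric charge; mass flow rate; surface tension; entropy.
electric charge

electric current should have units dimensionally equivalent to A (e.g. A).
The given unit 'A·s' reduces to A * s. Of the listed options, that is the dimensionality of electric charge.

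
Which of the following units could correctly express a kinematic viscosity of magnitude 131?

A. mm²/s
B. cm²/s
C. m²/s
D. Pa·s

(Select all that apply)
A, B, C

kinematic viscosity has SI base units: m^2 / s

Checking each option against m^2 / s:
  A. mm²/s: ✓ matches
  B. cm²/s: ✓ matches
  C. m²/s: ✓ matches
  D. Pa·s: ✗ does not match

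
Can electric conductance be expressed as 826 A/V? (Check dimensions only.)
Yes

electric conductance has SI base units: A^2 * s^3 / (kg * m^2)
A/V reduces to the same SI base units, so it is a valid unit for electric conductance.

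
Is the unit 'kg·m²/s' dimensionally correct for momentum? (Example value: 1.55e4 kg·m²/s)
No

momentum has SI base units: kg * m / s
kg·m²/s does NOT reduce to kg * m / s; a valid unit for momentum would be e.g. kg·m/s.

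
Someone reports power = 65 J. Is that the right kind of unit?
No

power has SI base units: kg * m^2 / s^3
J does NOT reduce to kg * m^2 / s^3; a valid unit for power would be e.g. W.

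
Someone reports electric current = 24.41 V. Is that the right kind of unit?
No

electric current has SI base units: A
V does NOT reduce to A; a valid unit for electric current would be e.g. A.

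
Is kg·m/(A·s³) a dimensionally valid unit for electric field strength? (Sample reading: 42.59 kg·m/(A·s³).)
Yes

electric field strength has SI base units: kg * m / (A * s^3)
kg·m/(A·s³) reduces to the same SI base units, so it is a valid unit for electric field strength.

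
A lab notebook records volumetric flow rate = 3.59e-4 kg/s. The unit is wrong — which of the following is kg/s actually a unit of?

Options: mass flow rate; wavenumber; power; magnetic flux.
mass flow rate

volumetric flow rate should have units dimensionally equivalent to m^3 / s (e.g. m³/s).
The given unit 'kg/s' reduces to kg / s. Of the listed options, that is the dimensionality of mass flow rate.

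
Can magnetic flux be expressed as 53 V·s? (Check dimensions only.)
Yes

magnetic flux has SI base units: kg * m^2 / (A * s^2)
V·s reduces to the same SI base units, so it is a valid unit for magnetic flux.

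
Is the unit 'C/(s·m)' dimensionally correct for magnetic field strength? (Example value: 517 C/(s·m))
Yes

magnetic field strength has SI base units: A / m
C/(s·m) reduces to the same SI base units, so it is a valid unit for magnetic field strength.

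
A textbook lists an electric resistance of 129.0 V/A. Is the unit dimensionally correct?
Yes

electric resistance has SI base units: kg * m^2 / (A^2 * s^3)
V/A reduces to the same SI base units, so it is a valid unit for electric resistance.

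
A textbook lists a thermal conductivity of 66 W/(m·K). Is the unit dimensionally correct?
Yes

thermal conductivity has SI base units: kg * m / (s^3 * K)
W/(m·K) reduces to the same SI base units, so it is a valid unit for thermal conductivity.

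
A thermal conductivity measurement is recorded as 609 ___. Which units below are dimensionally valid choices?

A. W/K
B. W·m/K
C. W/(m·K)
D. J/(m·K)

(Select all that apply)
C

thermal conductivity has SI base units: kg * m / (s^3 * K)

Checking each option against kg * m / (s^3 * K):
  A. W/K: ✗ does not match
  B. W·m/K: ✗ does not match
  C. W/(m·K): ✓ matches
  D. J/(m·K): ✗ does not match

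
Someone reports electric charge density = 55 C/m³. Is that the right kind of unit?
Yes

electric charge density has SI base units: A * s / m^3
C/m³ reduces to the same SI base units, so it is a valid unit for electric charge density.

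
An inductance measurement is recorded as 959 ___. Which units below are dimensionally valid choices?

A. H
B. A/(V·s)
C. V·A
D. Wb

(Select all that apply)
A

inductance has SI base units: kg * m^2 / (A^2 * s^2)

Checking each option against kg * m^2 / (A^2 * s^2):
  A. H: ✓ matches
  B. A/(V·s): ✗ does not match
  C. V·A: ✗ does not match
  D. Wb: ✗ does not match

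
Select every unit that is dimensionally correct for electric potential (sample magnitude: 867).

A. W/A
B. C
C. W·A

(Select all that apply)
A

electric potential has SI base units: kg * m^2 / (A * s^3)

Checking each option against kg * m^2 / (A * s^3):
  A. W/A: ✓ matches
  B. C: ✗ does not match
  C. W·A: ✗ does not match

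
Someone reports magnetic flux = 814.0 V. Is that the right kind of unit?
No

magnetic flux has SI base units: kg * m^2 / (A * s^2)
V does NOT reduce to kg * m^2 / (A * s^2); a valid unit for magnetic flux would be e.g. Wb.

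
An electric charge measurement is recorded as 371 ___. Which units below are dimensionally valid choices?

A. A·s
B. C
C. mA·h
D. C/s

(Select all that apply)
A, B, C

electric charge has SI base units: A * s

Checking each option against A * s:
  A. A·s: ✓ matches
  B. C: ✓ matches
  C. mA·h: ✓ matches
  D. C/s: ✗ does not match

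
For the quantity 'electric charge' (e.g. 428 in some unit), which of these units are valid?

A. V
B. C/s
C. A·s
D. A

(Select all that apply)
C

electric charge has SI base units: A * s

Checking each option against A * s:
  A. V: ✗ does not match
  B. C/s: ✗ does not match
  C. A·s: ✓ matches
  D. A: ✗ does not match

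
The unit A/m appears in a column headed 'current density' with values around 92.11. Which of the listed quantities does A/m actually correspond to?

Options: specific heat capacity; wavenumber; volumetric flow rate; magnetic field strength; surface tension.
magnetic field strength

current density should have units dimensionally equivalent to A / m^2 (e.g. A/m²).
The given unit 'A/m' reduces to A / m. Of the listed options, that is the dimensionality of magnetic field strength.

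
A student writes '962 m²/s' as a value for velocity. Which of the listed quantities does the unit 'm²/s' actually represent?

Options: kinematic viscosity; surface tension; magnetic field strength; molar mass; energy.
kinematic viscosity

velocity should have units dimensionally equivalent to m / s (e.g. m/s).
The given unit 'm²/s' reduces to m^2 / s. Of the listed options, that is the dimensionality of kinematic viscosity.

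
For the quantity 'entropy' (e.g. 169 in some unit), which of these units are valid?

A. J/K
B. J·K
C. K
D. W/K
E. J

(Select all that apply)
A

entropy has SI base units: kg * m^2 / (s^2 * K)

Checking each option against kg * m^2 / (s^2 * K):
  A. J/K: ✓ matches
  B. J·K: ✗ does not match
  C. K: ✗ does not match
  D. W/K: ✗ does not match
  E. J: ✗ does not match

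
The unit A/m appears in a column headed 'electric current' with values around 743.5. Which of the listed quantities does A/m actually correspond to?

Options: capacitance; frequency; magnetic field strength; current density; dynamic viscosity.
magnetic field strength

electric current should have units dimensionally equivalent to A (e.g. A).
The given unit 'A/m' reduces to A / m. Of the listed options, that is the dimensionality of magnetic field strength.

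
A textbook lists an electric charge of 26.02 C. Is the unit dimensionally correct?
Yes

electric charge has SI base units: A * s
C reduces to the same SI base units, so it is a valid unit for electric charge.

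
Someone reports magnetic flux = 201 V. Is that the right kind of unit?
No

magnetic flux has SI base units: kg * m^2 / (A * s^2)
V does NOT reduce to kg * m^2 / (A * s^2); a valid unit for magnetic flux would be e.g. Wb.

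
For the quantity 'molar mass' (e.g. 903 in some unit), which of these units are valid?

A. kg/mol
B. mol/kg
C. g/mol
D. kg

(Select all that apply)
A, C

molar mass has SI base units: kg / mol

Checking each option against kg / mol:
  A. kg/mol: ✓ matches
  B. mol/kg: ✗ does not match
  C. g/mol: ✓ matches
  D. kg: ✗ does not match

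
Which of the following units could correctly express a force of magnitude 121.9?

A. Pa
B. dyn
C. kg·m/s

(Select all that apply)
B

force has SI base units: kg * m / s^2

Checking each option against kg * m / s^2:
  A. Pa: ✗ does not match
  B. dyn: ✓ matches
  C. kg·m/s: ✗ does not match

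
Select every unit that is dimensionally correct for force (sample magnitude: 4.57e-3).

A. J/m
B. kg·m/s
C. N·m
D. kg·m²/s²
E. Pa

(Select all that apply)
A

force has SI base units: kg * m / s^2

Checking each option against kg * m / s^2:
  A. J/m: ✓ matches
  B. kg·m/s: ✗ does not match
  C. N·m: ✗ does not match
  D. kg·m²/s²: ✗ does not match
  E. Pa: ✗ does not match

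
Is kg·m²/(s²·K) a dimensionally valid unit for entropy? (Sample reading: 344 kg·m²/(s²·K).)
Yes

entropy has SI base units: kg * m^2 / (s^2 * K)
kg·m²/(s²·K) reduces to the same SI base units, so it is a valid unit for entropy.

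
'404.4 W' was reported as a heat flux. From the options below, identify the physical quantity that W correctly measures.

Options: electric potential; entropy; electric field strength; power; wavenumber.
power

heat flux should have units dimensionally equivalent to kg / s^3 (e.g. W/m²).
The given unit 'W' reduces to kg * m^2 / s^3. Of the listed options, that is the dimensionality of power.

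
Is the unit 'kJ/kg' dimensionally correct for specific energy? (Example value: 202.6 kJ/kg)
Yes

specific energy has SI base units: m^2 / s^2
kJ/kg reduces to the same SI base units, so it is a valid unit for specific energy.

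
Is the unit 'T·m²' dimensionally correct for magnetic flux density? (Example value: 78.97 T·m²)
No

magnetic flux density has SI base units: kg / (A * s^2)
T·m² does NOT reduce to kg / (A * s^2); a valid unit for magnetic flux density would be e.g. T.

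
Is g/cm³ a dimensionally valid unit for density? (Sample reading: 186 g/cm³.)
Yes

density has SI base units: kg / m^3
g/cm³ reduces to the same SI base units, so it is a valid unit for density.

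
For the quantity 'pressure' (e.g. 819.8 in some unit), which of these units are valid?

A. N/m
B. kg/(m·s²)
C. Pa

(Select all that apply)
B, C

pressure has SI base units: kg / (m * s^2)

Checking each option against kg / (m * s^2):
  A. N/m: ✗ does not match
  B. kg/(m·s²): ✓ matches
  C. Pa: ✓ matches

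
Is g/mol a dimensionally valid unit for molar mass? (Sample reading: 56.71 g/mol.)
Yes

molar mass has SI base units: kg / mol
g/mol reduces to the same SI base units, so it is a valid unit for molar mass.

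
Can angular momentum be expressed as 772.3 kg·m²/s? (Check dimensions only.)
Yes

angular momentum has SI base units: kg * m^2 / s
kg·m²/s reduces to the same SI base units, so it is a valid unit for angular momentum.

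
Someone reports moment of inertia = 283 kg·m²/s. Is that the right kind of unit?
No

moment of inertia has SI base units: kg * m^2
kg·m²/s does NOT reduce to kg * m^2; a valid unit for moment of inertia would be e.g. kg·m².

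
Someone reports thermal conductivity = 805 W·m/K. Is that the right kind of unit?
No

thermal conductivity has SI base units: kg * m / (s^3 * K)
W·m/K does NOT reduce to kg * m / (s^3 * K); a valid unit for thermal conductivity would be e.g. W/(m·K).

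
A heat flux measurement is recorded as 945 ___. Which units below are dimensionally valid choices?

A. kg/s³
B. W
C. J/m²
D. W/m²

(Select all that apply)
A, D

heat flux has SI base units: kg / s^3

Checking each option against kg / s^3:
  A. kg/s³: ✓ matches
  B. W: ✗ does not match
  C. J/m²: ✗ does not match
  D. W/m²: ✓ matches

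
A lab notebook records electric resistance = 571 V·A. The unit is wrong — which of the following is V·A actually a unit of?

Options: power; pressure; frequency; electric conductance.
power

electric resistance should have units dimensionally equivalent to kg * m^2 / (A^2 * s^3) (e.g. Ω).
The given unit 'V·A' reduces to kg * m^2 / s^3. Of the listed options, that is the dimensionality of power.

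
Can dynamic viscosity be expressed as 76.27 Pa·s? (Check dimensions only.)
Yes

dynamic viscosity has SI base units: kg / (m * s)
Pa·s reduces to the same SI base units, so it is a valid unit for dynamic viscosity.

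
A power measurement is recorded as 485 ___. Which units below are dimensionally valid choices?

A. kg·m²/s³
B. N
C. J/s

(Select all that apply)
A, C

power has SI base units: kg * m^2 / s^3

Checking each option against kg * m^2 / s^3:
  A. kg·m²/s³: ✓ matches
  B. N: ✗ does not match
  C. J/s: ✓ matches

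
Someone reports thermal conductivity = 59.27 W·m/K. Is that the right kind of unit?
No

thermal conductivity has SI base units: kg * m / (s^3 * K)
W·m/K does NOT reduce to kg * m / (s^3 * K); a valid unit for thermal conductivity would be e.g. W/(m·K).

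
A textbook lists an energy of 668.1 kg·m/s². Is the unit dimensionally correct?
No

energy has SI base units: kg * m^2 / s^2
kg·m/s² does NOT reduce to kg * m^2 / s^2; a valid unit for energy would be e.g. J.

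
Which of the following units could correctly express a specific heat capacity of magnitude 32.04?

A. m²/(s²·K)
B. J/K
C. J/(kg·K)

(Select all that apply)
A, C

specific heat capacity has SI base units: m^2 / (s^2 * K)

Checking each option against m^2 / (s^2 * K):
  A. m²/(s²·K): ✓ matches
  B. J/K: ✗ does not match
  C. J/(kg·K): ✓ matches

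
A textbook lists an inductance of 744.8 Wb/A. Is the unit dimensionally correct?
Yes

inductance has SI base units: kg * m^2 / (A^2 * s^2)
Wb/A reduces to the same SI base units, so it is a valid unit for inductance.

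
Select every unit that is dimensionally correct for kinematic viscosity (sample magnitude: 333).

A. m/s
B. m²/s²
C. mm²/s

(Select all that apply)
C

kinematic viscosity has SI base units: m^2 / s

Checking each option against m^2 / s:
  A. m/s: ✗ does not match
  B. m²/s²: ✗ does not match
  C. mm²/s: ✓ matches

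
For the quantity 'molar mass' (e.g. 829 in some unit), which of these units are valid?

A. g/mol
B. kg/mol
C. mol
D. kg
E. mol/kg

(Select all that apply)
A, B

molar mass has SI base units: kg / mol

Checking each option against kg / mol:
  A. g/mol: ✓ matches
  B. kg/mol: ✓ matches
  C. mol: ✗ does not match
  D. kg: ✗ does not match
  E. mol/kg: ✗ does not match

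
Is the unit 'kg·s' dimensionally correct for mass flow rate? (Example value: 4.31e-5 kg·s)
No

mass flow rate has SI base units: kg / s
kg·s does NOT reduce to kg / s; a valid unit for mass flow rate would be e.g. kg/s.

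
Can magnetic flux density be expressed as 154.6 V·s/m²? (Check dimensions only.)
Yes

magnetic flux density has SI base units: kg / (A * s^2)
V·s/m² reduces to the same SI base units, so it is a valid unit for magnetic flux density.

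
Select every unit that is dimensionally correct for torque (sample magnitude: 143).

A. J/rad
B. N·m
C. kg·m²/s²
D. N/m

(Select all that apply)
A, B, C

torque has SI base units: kg * m^2 / s^2

Checking each option against kg * m^2 / s^2:
  A. J/rad: ✓ matches
  B. N·m: ✓ matches
  C. kg·m²/s²: ✓ matches
  D. N/m: ✗ does not match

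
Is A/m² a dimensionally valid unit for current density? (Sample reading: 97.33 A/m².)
Yes

current density has SI base units: A / m^2
A/m² reduces to the same SI base units, so it is a valid unit for current density.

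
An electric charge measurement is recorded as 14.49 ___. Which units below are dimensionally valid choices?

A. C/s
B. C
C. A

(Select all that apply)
B

electric charge has SI base units: A * s

Checking each option against A * s:
  A. C/s: ✗ does not match
  B. C: ✓ matches
  C. A: ✗ does not match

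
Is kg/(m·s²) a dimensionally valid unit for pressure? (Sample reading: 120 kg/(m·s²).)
Yes

pressure has SI base units: kg / (m * s^2)
kg/(m·s²) reduces to the same SI base units, so it is a valid unit for pressure.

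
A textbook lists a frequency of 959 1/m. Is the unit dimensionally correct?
No

frequency has SI base units: 1 / s
1/m does NOT reduce to 1 / s; a valid unit for frequency would be e.g. Hz.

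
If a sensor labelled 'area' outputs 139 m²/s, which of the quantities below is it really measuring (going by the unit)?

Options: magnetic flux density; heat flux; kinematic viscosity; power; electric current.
kinematic viscosity

area should have units dimensionally equivalent to m^2 (e.g. m²).
The given unit 'm²/s' reduces to m^2 / s. Of the listed options, that is the dimensionality of kinematic viscosity.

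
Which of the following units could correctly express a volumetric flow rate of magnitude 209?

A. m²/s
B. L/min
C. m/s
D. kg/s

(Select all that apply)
B

volumetric flow rate has SI base units: m^3 / s

Checking each option against m^3 / s:
  A. m²/s: ✗ does not match
  B. L/min: ✓ matches
  C. m/s: ✗ does not match
  D. kg/s: ✗ does not match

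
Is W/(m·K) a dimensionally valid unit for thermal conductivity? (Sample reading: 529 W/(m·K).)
Yes

thermal conductivity has SI base units: kg * m / (s^3 * K)
W/(m·K) reduces to the same SI base units, so it is a valid unit for thermal conductivity.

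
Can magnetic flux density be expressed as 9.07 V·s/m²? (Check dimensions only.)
Yes

magnetic flux density has SI base units: kg / (A * s^2)
V·s/m² reduces to the same SI base units, so it is a valid unit for magnetic flux density.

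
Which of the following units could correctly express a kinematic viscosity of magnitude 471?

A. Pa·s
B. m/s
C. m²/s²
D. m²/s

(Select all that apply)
D

kinematic viscosity has SI base units: m^2 / s

Checking each option against m^2 / s:
  A. Pa·s: ✗ does not match
  B. m/s: ✗ does not match
  C. m²/s²: ✗ does not match
  D. m²/s: ✓ matches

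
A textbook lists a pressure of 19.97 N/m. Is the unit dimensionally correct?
No

pressure has SI base units: kg / (m * s^2)
N/m does NOT reduce to kg / (m * s^2); a valid unit for pressure would be e.g. Pa.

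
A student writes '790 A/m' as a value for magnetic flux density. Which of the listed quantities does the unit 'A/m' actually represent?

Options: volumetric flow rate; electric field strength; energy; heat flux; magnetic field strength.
magnetic field strength

magnetic flux density should have units dimensionally equivalent to kg / (A * s^2) (e.g. T).
The given unit 'A/m' reduces to A / m. Of the listed options, that is the dimensionality of magnetic field strength.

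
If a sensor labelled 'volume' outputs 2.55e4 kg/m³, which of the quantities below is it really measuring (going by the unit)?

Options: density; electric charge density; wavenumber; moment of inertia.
density

volume should have units dimensionally equivalent to m^3 (e.g. m³).
The given unit 'kg/m³' reduces to kg / m^3. Of the listed options, that is the dimensionality of density.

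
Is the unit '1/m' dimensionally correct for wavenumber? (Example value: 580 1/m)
Yes

wavenumber has SI base units: 1 / m
1/m reduces to the same SI base units, so it is a valid unit for wavenumber.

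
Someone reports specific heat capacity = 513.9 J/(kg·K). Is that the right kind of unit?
Yes

specific heat capacity has SI base units: m^2 / (s^2 * K)
J/(kg·K) reduces to the same SI base units, so it is a valid unit for specific heat capacity.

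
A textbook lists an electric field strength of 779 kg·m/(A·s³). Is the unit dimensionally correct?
Yes

electric field strength has SI base units: kg * m / (A * s^3)
kg·m/(A·s³) reduces to the same SI base units, so it is a valid unit for electric field strength.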